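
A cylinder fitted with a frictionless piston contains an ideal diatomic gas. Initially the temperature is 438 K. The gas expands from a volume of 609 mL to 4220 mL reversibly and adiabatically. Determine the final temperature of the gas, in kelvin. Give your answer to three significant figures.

For a reversible adiabat TV^(γ−1) is constant, so T₂ = T₁ (V₁/V₂)^(γ−1).
For a diatomic ideal gas γ = 7/5, so γ−1 = 2/5.
T₂ = 438 × (609/4220)^(2/5) = 201.9 K.

T₂ ≈ 202 K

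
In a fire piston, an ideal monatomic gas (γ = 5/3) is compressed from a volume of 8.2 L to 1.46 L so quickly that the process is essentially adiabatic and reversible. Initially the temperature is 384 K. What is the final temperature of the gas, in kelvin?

For a reversible adiabat TV^(γ−1) is constant, so T₂ = T₁ (V₁/V₂)^(γ−1).
T₂ = 384 × (8.2/1.46)^(2/3) = 1213 K.

T₂ ≈ 1210 K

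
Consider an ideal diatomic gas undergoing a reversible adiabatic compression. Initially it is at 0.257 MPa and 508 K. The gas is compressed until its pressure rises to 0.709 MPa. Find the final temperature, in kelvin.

T₂ ≈ 679 K

Adiabatic: T₂/T₁ = (P₂/P₁)^((γ−1)/γ).
For a diatomic ideal gas γ = 7/5, so (γ−1)/γ = 2/7.
T₂ = 508 × (0.709/0.257)^(2/7) = 678.9 K.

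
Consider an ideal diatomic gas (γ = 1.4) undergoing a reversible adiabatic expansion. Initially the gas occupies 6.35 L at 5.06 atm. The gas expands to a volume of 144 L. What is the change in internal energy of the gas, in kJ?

P₂ = P₁(V₁/V₂)^γ = 5.06×(6.35/144)^(1.4) = 0.06402 atm.
For a reversible adiabat, W_by_gas = (P₁V₁ − P₂V₂)/(γ−1).
W_by = (512700×0.00635 − 6487×0.144) / (0.4) = 5804 J.
Q = 0 ⇒ ΔU = −W_by = -5804 J.

ΔU ≈ -5.80 kJ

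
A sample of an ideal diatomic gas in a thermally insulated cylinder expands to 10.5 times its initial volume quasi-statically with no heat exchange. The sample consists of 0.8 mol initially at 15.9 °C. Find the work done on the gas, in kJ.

W ≈ -2.93 kJ

For a reversible adiabat TV^(γ−1) is constant, so T₂ = T₁ (V₁/V₂)^(γ−1).
γ = 7/5 for a diatomic ideal gas, so γ−1 = 2/5.
T₁ = 15.9 °C = 289 K.
T₂ = 289 × (1/10.5)^(2/5) = 112.8 K.
Q = 0, so ΔU = W_on_gas = nCᵥΔT with Cᵥ = R/(γ−1) = 20.79 J/(mol·K).
ΔU = 0.8 × 20.79 × (112.8 − 289) = -2930 J.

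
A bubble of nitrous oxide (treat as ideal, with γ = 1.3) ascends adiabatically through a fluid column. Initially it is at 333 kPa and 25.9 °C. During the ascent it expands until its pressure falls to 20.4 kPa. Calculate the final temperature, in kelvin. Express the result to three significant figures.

T₂ ≈ 157 K

Adiabatic: T₂/T₁ = (P₂/P₁)^((γ−1)/γ).
T₁ = 25.9 °C = 299 K.
T₂ = 299 × (20.4/333)^(0.231) = 157 K.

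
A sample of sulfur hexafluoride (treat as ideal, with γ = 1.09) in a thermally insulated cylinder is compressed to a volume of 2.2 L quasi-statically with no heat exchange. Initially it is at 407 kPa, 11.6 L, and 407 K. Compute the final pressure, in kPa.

P₂ ≈ 2490 kPa

Since PV^γ is constant along a reversible adiabat, P₂ = P₁ (V₁/V₂)^γ.
P₂ = 407 × (11.6/2.2)^(1.09) = 2492 kPa.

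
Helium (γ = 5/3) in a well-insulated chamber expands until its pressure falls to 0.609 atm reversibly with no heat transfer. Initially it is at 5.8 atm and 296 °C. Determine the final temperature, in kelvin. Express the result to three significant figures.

T₂ ≈ 231 K

Along an adiabat T P^((1−γ)/γ) is constant, so T₂ = T₁ (P₂/P₁)^((γ−1)/γ).
T₁ = 296 °C = 569.1 K.
T₂ = 569.1 × (0.609/5.8)^(2/5) = 231 K.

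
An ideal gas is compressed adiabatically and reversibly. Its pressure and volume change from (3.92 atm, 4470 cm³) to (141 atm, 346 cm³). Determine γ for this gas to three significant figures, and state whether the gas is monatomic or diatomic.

PV^γ = const ⇒ γ = ln(P₂/P₁) / ln(V₁/V₂).
γ = ln(141/3.92) / ln(4470/346) = 1.4.
γ ≈ 1.40 is close to 7/5, so the gas is diatomic.

γ ≈ 1.40; diatomic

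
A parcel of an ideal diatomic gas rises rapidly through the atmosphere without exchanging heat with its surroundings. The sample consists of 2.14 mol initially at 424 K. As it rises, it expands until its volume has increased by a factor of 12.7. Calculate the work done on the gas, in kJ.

W ≈ -12.0 kJ

Adiabatic: T₁V₁^(γ−1) = T₂V₂^(γ−1) ⇒ T₂ = T₁ (V₁/V₂)^(γ−1).
γ = 7/5 for a diatomic ideal gas, so γ−1 = 2/5.
T₂ = 424 × (1/12.7)^(2/5) = 153.4 K.
Q = 0, so ΔU = W_on_gas = nCᵥΔT with Cᵥ = R/(γ−1) = 20.79 J/(mol·K).
ΔU = 2.14 × 20.79 × (153.4 − 424) = -12040 J.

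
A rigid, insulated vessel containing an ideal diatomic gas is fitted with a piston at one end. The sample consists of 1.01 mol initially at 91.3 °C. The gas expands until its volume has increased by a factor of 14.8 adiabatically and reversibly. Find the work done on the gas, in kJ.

For a reversible adiabat TV^(γ−1) is constant, so T₂ = T₁ (V₁/V₂)^(γ−1).
γ = 7/5 for a diatomic ideal gas, so γ−1 = 2/5.
T₁ = 91.3 °C = 364.4 K.
T₂ = 364.4 × (1/14.8)^(2/5) = 124 K.
Q = 0, so ΔU = W_on_gas = nCᵥΔT with Cᵥ = R/(γ−1) = 20.79 J/(mol·K).
ΔU = 1.01 × 20.79 × (124 − 364.4) = -5047 J.

W ≈ -5.05 kJ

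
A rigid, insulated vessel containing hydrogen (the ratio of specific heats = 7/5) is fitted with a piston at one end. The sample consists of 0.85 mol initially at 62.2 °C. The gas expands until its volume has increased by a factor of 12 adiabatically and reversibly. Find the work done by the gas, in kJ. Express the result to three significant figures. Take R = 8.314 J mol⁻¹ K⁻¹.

W ≈ 3.73 kJ

For a reversible adiabat TV^(γ−1) is constant, so T₂ = T₁ (V₁/V₂)^(γ−1).
T₁ = 62.2 °C = 335.3 K.
T₂ = 335.3 × (1/12)^(2/5) = 124.1 K.
Q = 0, so ΔU = W_on_gas = nCᵥΔT with Cᵥ = R/(γ−1) = 20.79 J/(mol·K).
ΔU = 0.85 × 20.79 × (124.1 − 335.3) = -3732 J.
Work done by the gas = −ΔU = 3732 J.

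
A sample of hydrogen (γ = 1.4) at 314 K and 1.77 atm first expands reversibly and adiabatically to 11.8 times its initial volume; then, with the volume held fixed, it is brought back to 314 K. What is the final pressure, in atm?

P₃ ≈ 0.150 atm

Adiabatic step (PV^γ = const): P₂ = 1.77×(1/11.8)^(1.4) = 0.05589 atm; T₂ = 314×(1/11.8)^(0.4) = 117 K.
Isochoric: P₃ = P₂(T₃/T₂) = 0.05589 × (314/117) = 0.15 atm.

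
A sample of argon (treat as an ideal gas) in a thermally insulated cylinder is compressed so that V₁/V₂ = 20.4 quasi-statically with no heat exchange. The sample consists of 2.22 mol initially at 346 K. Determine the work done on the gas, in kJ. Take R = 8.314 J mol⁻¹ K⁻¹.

For a reversible adiabat TV^(γ−1) is constant, so T₂ = T₁ (V₁/V₂)^(γ−1).
γ = 5/3 for a monatomic ideal gas, so γ−1 = 2/3.
T₂ = 346 × 20.4^(2/3) = 2583 K.
Q = 0, so ΔU = W_on_gas = nCᵥΔT with Cᵥ = R/(γ−1) = 12.47 J/(mol·K).
ΔU = 2.22 × 12.47 × (2583 − 346) = 61940 J.

W ≈ 61.9 kJ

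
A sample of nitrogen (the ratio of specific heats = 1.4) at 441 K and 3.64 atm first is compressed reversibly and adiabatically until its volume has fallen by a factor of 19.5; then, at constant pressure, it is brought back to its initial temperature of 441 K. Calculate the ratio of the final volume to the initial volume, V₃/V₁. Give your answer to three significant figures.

V₃/V₁ ≈ 0.0156

Adiabatic step: V₂/V₁ = 0.05128; T₂ = T₁·19.5^(0.4) = 1447 K.
Isobaric step: V₃/V₂ = T₃/T₂ = 441/1447.
V₃/V₁ = (V₂/V₁)(V₃/V₂) = 0.05128 × (441/1447) = 0.01563.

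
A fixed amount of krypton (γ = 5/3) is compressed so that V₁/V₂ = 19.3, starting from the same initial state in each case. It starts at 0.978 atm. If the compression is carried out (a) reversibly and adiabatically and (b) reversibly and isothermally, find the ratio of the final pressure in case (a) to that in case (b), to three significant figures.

Isothermal: P_b = P₁(V₁/V₂) = 0.978×19.3.
Adiabatic: P_a = P₁(V₁/V₂)^γ = 0.978×19.3^(5/3).
P_a/P_b = (V₁/V₂)^(γ−1) = 19.3^(2/3) = 7.195.

P_adiabatic / P_isothermal ≈ 7.20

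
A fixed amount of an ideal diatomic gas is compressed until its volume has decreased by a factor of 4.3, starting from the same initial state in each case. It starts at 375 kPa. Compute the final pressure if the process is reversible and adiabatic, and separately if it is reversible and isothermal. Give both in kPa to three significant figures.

For a diatomic ideal gas γ = 7/5.
Isothermal: P₂ = P₁(V₁/V₂) = 375×4.3 = 1612 kPa.
Adiabatic: P₂ = P₁(V₁/V₂)^γ = 375×4.3^(7/5) = 2890 kPa.

adiabatic: 2890 kPa; isothermal: 1610 kPa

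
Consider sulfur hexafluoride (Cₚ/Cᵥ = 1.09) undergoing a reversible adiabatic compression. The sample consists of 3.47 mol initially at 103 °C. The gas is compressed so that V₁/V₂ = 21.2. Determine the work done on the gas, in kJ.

W ≈ 38.1 kJ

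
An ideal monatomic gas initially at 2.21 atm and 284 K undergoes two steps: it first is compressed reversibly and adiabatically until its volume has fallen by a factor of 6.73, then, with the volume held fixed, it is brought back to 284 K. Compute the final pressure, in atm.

P₃ ≈ 14.9 atm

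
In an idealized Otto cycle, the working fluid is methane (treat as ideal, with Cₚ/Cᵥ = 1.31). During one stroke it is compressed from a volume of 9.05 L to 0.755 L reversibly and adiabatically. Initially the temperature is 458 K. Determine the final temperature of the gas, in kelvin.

T₂ ≈ 989 K

For a reversible adiabat TV^(γ−1) is constant, so T₂ = T₁ (V₁/V₂)^(γ−1).
T₂ = 458 × (9.05/0.755)^(0.31) = 989.2 K.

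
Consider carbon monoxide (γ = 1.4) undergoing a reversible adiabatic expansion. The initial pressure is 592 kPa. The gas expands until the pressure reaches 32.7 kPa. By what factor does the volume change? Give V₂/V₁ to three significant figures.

V₂/V₁ ≈ 7.91

From PV^γ = const, V₂/V₁ = (P₁/P₂)^(1/γ).
V₂/V₁ = (592/32.7)^(0.714) = 7.914.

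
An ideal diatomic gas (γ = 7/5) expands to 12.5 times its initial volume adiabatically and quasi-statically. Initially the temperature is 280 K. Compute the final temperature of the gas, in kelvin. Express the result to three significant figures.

Adiabatic: T₁V₁^(γ−1) = T₂V₂^(γ−1) ⇒ T₂ = T₁ (V₁/V₂)^(γ−1).
T₂ = 280 × (1/12.5)^(2/5) = 102 K.

T₂ ≈ 102 K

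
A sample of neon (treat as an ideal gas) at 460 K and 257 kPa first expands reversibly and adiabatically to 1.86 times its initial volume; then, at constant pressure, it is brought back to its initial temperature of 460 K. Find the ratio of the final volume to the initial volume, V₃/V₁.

For a monatomic ideal gas γ = 5/3.
Adiabatic step: V₂/V₁ = 1.86; T₂ = T₁·(1/1.86)^(2/3) = 304.1 K.
Isobaric step: V₃/V₂ = T₃/T₂ = 460/304.1.
V₃/V₁ = (V₂/V₁)(V₃/V₂) = 1.86 × (460/304.1) = 2.813.

V₃/V₁ ≈ 2.81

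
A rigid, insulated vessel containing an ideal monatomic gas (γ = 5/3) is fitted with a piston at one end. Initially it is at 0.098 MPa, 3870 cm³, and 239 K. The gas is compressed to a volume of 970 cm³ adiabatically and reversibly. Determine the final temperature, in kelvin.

T₂ ≈ 601 K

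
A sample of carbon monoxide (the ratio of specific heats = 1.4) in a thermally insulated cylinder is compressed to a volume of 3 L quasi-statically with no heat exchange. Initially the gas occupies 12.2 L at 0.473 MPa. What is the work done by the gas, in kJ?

P₂ = P₁(V₁/V₂)^γ = 0.473×(12.2/3)^(1.4) = 3.371 MPa.
For a reversible adiabat, W_by_gas = (P₁V₁ − P₂V₂)/(γ−1).
W_by = (473000×0.0122 − 3.371×10^6×0.003) / (0.4) = -10860 J.

W ≈ -10.9 kJ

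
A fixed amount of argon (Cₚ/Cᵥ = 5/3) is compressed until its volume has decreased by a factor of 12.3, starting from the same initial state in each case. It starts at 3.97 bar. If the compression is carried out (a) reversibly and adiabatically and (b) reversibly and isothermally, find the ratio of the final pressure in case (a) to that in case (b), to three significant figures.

Isothermal: P_b = P₁(V₁/V₂) = 3.97×12.3.
Adiabatic: P_a = P₁(V₁/V₂)^γ = 3.97×12.3^(5/3).
P_a/P_b = (V₁/V₂)^(γ−1) = 12.3^(2/3) = 5.328.

P_adiabatic / P_isothermal ≈ 5.33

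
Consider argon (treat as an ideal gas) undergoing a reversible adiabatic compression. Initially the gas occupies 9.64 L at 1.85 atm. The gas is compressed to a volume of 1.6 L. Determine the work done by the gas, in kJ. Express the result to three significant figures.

γ = 5/3 for a monatomic ideal gas.
P₂ = P₁(V₁/V₂)^γ = 1.85×(9.64/1.6)^(5/3) = 36.91 atm.
For a reversible adiabat, W_by_gas = (P₁V₁ − P₂V₂)/(γ−1).
W_by = (187500×0.00964 − 3.74×10^6×0.0016) / (2/3) = -6264 J.

W ≈ -6.26 kJ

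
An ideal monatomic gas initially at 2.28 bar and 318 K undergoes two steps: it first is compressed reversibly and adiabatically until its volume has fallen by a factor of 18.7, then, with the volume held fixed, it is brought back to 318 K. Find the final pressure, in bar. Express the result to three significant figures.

For a monatomic ideal gas γ = 5/3.
Adiabatic step (PV^γ = const): P₂ = 2.28×18.7^(5/3) = 300.4 bar; T₂ = 318×18.7^(2/3) = 2240 K.
Isochoric: P₃ = P₂(T₃/T₂) = 300.4 × (318/2240) = 42.64 bar.

P₃ ≈ 42.6 bar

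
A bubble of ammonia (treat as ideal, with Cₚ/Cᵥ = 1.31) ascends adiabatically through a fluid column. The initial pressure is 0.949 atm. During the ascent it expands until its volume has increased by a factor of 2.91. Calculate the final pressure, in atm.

Adiabatic: P₁V₁^γ = P₂V₂^γ ⇒ P₂ = P₁ (V₁/V₂)^γ.
P₂ = 0.949 × (1/2.91)^(1.31) = 0.2342 atm.

P₂ ≈ 0.234 atm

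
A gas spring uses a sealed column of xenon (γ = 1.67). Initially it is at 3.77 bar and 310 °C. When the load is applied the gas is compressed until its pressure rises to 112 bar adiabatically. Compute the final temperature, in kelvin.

Along an adiabat T P^((1−γ)/γ) is constant, so T₂ = T₁ (P₂/P₁)^((γ−1)/γ).
T₁ = 310 °C = 583.1 K.
T₂ = 583.1 × (112/3.77)^(0.401) = 2273 K.

T₂ ≈ 2270 K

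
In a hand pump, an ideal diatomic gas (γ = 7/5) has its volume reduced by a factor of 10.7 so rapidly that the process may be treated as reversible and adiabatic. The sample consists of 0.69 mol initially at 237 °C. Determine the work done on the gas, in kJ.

Adiabatic: T₁V₁^(γ−1) = T₂V₂^(γ−1) ⇒ T₂ = T₁ (V₁/V₂)^(γ−1).
T₁ = 237 °C = 510.1 K.
T₂ = 510.1 × 10.7^(2/5) = 1317 K.
Q = 0, so ΔU = W_on_gas = nCᵥΔT with Cᵥ = R/(γ−1) = 20.79 J/(mol·K).
ΔU = 0.69 × 20.79 × (1317 − 510.1) = 11570 J.

W ≈ 11.6 kJ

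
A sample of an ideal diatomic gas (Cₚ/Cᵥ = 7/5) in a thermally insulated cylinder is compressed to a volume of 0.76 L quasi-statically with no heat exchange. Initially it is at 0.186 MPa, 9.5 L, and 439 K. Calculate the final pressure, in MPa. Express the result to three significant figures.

P₂ ≈ 6.39 MPa

Since PV^γ is constant along a reversible adiabat, P₂ = P₁ (V₁/V₂)^γ.
P₂ = 0.186 × (9.5/0.76)^(7/5) = 6.385 MPa.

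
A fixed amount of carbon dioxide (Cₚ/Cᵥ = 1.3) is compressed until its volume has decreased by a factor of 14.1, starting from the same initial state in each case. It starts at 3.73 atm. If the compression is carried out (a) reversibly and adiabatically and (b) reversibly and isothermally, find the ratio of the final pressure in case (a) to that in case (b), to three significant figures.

Isothermal: P_b = P₁(V₁/V₂) = 3.73×14.1.
Adiabatic: P_a = P₁(V₁/V₂)^γ = 3.73×14.1^(1.3).
P_a/P_b = (V₁/V₂)^(γ−1) = 14.1^(0.3) = 2.212.

P_adiabatic / P_isothermal ≈ 2.21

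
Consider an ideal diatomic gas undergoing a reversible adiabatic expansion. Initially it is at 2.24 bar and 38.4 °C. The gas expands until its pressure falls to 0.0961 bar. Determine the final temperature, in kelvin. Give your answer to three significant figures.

T₂ ≈ 127 K

Adiabatic: T₂/T₁ = (P₂/P₁)^((γ−1)/γ).
For a diatomic ideal gas γ = 7/5, so (γ−1)/γ = 2/7.
T₁ = 38.4 °C = 311.5 K.
T₂ = 311.5 × (0.0961/2.24)^(2/7) = 126.7 K.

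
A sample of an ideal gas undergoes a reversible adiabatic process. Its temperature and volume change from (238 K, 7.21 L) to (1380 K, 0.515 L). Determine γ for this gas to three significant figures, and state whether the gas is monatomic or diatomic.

γ ≈ 1.67; monatomic

TV^(γ−1) = const ⇒ γ − 1 = ln(T₂/T₁) / ln(V₁/V₂).
γ = 1 + ln(1380/238) / ln(7.21/0.515) = 1.666.
γ ≈ 1.67 is close to 5/3, so the gas is monatomic.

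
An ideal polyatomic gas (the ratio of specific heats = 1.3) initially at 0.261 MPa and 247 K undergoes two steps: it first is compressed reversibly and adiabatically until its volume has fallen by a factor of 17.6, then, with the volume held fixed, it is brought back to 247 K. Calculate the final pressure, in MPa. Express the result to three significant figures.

Adiabatic step (PV^γ = const): P₂ = 0.261×17.6^(1.3) = 10.86 MPa; T₂ = 247×17.6^(0.3) = 583.9 K.
Isochoric: P₃ = P₂(T₃/T₂) = 10.86 × (247/583.9) = 4.594 MPa.

P₃ ≈ 4.59 MPa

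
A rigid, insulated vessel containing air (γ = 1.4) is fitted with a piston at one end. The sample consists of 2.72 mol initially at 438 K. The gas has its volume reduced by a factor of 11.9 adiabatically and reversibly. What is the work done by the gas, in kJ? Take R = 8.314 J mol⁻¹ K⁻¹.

W ≈ -41.9 kJ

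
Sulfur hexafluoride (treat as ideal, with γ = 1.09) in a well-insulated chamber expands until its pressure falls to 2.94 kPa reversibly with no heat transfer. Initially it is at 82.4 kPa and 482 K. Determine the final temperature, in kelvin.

Along an adiabat T P^((1−γ)/γ) is constant, so T₂ = T₁ (P₂/P₁)^((γ−1)/γ).
T₂ = 482 × (2.94/82.4)^(0.0826) = 366 K.

T₂ ≈ 366 K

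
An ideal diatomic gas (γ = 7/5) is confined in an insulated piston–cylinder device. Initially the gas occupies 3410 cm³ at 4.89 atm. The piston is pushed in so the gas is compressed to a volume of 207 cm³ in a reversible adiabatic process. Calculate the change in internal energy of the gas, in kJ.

ΔU ≈ 8.73 kJ

P₂ = P₁(V₁/V₂)^γ = 4.89×(3410/207)^(7/5) = 247.1 atm.
For a reversible adiabat, W_by_gas = (P₁V₁ − P₂V₂)/(γ−1).
W_by = (495500×0.00341 − 2.503×10^7×0.000207) / (2/5) = -8731 J.
Q = 0 ⇒ ΔU = −W_by = 8731 J.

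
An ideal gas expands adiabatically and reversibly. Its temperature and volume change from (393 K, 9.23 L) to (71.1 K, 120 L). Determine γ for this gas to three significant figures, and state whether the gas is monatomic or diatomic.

γ ≈ 1.67; monatomic

TV^(γ−1) = const ⇒ γ − 1 = ln(T₂/T₁) / ln(V₁/V₂).
γ = 1 + ln(71.1/393) / ln(9.23/120) = 1.667.
γ ≈ 1.67 is close to 5/3, so the gas is monatomic.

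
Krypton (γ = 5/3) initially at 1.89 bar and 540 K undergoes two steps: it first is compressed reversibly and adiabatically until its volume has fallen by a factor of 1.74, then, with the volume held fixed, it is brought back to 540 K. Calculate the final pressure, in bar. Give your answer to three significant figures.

Adiabatic step (PV^γ = const): P₂ = 1.89×1.74^(5/3) = 4.757 bar; T₂ = 540×1.74^(2/3) = 781.2 K.
Isochoric: P₃ = P₂(T₃/T₂) = 4.757 × (540/781.2) = 3.289 bar.

P₃ ≈ 3.29 bar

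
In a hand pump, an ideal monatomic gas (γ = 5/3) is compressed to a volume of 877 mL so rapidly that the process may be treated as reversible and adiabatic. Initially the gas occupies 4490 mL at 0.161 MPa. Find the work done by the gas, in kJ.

P₂ = P₁(V₁/V₂)^γ = 0.161×(4490/877)^(5/3) = 2.449 MPa.
For a reversible adiabat, W_by_gas = (P₁V₁ − P₂V₂)/(γ−1).
W_by = (161000×0.00449 − 2.449×10^6×0.000877) / (2/3) = -2137 J.

W ≈ -2.14 kJ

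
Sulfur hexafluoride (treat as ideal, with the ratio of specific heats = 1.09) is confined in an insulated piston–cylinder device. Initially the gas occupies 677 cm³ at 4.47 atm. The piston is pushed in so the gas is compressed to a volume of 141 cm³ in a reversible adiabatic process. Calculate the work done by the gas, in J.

W ≈ -517 J

P₂ = P₁(V₁/V₂)^γ = 4.47×(677/141)^(1.09) = 24.72 atm.
For a reversible adiabat, W_by_gas = (P₁V₁ − P₂V₂)/(γ−1).
W_by = (452900×0.000677 − 2.504×10^6×0.000141) / (0.09) = -516.7 J.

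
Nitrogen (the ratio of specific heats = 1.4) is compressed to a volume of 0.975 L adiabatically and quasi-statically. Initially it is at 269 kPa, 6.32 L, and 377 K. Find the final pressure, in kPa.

Adiabatic: P₁V₁^γ = P₂V₂^γ ⇒ P₂ = P₁ (V₁/V₂)^γ.
P₂ = 269 × (6.32/0.975)^(1.4) = 3683 kPa.

P₂ ≈ 3680 kPa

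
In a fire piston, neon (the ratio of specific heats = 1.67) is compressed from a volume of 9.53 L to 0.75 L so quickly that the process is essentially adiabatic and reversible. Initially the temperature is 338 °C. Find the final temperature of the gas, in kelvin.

T₂ ≈ 3360 K

For a reversible adiabat TV^(γ−1) is constant, so T₂ = T₁ (V₁/V₂)^(γ−1).
T₁ = 338 °C = 611.1 K.
T₂ = 611.1 × (9.53/0.75)^(0.67) = 3356 K.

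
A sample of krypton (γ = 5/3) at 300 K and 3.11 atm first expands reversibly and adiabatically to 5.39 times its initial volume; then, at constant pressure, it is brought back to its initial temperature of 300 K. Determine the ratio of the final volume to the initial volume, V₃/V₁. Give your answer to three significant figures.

Adiabatic step: V₂/V₁ = 5.39; T₂ = T₁·(1/5.39)^(2/3) = 97.59 K.
Isobaric step: V₃/V₂ = T₃/T₂ = 300/97.59.
V₃/V₁ = (V₂/V₁)(V₃/V₂) = 5.39 × (300/97.59) = 16.57.

V₃/V₁ ≈ 16.6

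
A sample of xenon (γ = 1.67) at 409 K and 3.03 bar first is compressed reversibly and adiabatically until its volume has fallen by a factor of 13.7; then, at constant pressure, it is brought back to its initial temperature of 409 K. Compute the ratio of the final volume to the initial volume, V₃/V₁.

V₃/V₁ ≈ 0.0126

Adiabatic step: V₂/V₁ = 0.07299; T₂ = T₁·13.7^(0.67) = 2362 K.
Isobaric step: V₃/V₂ = T₃/T₂ = 409/2362.
V₃/V₁ = (V₂/V₁)(V₃/V₂) = 0.07299 × (409/2362) = 0.01264.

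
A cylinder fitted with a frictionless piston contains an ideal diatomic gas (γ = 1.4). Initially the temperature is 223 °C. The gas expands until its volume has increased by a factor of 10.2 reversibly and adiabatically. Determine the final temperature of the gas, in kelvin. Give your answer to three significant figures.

For a reversible adiabat TV^(γ−1) is constant, so T₂ = T₁ (V₁/V₂)^(γ−1).
T₁ = 223 °C = 496.1 K.
T₂ = 496.1 × (1/10.2)^(0.4) = 196 K.

T₂ ≈ 196 K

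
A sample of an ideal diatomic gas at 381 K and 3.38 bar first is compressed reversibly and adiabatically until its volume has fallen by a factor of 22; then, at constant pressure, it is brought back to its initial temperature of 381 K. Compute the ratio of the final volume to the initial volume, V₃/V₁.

For a diatomic ideal gas γ = 7/5.
Adiabatic step: V₂/V₁ = 0.04545; T₂ = T₁·22^(2/5) = 1312 K.
Isobaric step: V₃/V₂ = T₃/T₂ = 381/1312.
V₃/V₁ = (V₂/V₁)(V₃/V₂) = 0.04545 × (381/1312) = 0.0132.

V₃/V₁ ≈ 0.0132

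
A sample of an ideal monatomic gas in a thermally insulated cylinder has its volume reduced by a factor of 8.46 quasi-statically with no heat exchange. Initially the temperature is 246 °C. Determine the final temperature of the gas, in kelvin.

Adiabatic: T₁V₁^(γ−1) = T₂V₂^(γ−1) ⇒ T₂ = T₁ (V₁/V₂)^(γ−1).
For a monatomic ideal gas γ = 5/3, so γ−1 = 2/3.
T₁ = 246 °C = 519.1 K.
T₂ = 519.1 × 8.46^(2/3) = 2155 K.

T₂ ≈ 2160 K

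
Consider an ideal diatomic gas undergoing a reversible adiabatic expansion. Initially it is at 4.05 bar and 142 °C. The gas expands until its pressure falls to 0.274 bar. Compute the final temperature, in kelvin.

T₂ ≈ 192 K

Adiabatic: T₂/T₁ = (P₂/P₁)^((γ−1)/γ).
For a diatomic ideal gas γ = 7/5, so (γ−1)/γ = 2/7.
T₁ = 142 °C = 415.1 K.
T₂ = 415.1 × (0.274/4.05)^(2/7) = 192.3 K.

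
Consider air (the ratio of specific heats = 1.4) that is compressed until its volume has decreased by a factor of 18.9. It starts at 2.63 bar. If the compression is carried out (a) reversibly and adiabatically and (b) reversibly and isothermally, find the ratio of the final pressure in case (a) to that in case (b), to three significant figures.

Isothermal: P_b = P₁(V₁/V₂) = 2.63×18.9.
Adiabatic: P_a = P₁(V₁/V₂)^γ = 2.63×18.9^(1.4).
P_a/P_b = (V₁/V₂)^(γ−1) = 18.9^(0.4) = 3.24.

P_adiabatic / P_isothermal ≈ 3.24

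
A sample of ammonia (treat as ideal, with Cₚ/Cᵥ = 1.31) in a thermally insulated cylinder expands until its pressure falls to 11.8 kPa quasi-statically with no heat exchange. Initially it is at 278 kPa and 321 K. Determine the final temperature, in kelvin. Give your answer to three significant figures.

T₂ ≈ 152 K

Adiabatic: T₂/T₁ = (P₂/P₁)^((γ−1)/γ).
T₂ = 321 × (11.8/278)^(0.237) = 152 K.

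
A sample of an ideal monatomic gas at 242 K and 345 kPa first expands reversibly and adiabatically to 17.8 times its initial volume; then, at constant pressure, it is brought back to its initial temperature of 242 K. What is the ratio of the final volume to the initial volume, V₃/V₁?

For a monatomic ideal gas γ = 5/3.
Adiabatic step: V₂/V₁ = 17.8; T₂ = T₁·(1/17.8)^(2/3) = 35.5 K.
Isobaric step: V₃/V₂ = T₃/T₂ = 242/35.5.
V₃/V₁ = (V₂/V₁)(V₃/V₂) = 17.8 × (242/35.5) = 121.3.

V₃/V₁ ≈ 121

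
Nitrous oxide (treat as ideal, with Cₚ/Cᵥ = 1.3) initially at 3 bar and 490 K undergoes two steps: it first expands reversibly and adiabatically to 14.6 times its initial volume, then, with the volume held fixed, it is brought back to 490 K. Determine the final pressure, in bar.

Adiabatic step (PV^γ = const): P₂ = 3×(1/14.6)^(1.3) = 0.09193 bar; T₂ = 490×(1/14.6)^(0.3) = 219.2 K.
Isochoric: P₃ = P₂(T₃/T₂) = 0.09193 × (490/219.2) = 0.2055 bar.

P₃ ≈ 0.205 bar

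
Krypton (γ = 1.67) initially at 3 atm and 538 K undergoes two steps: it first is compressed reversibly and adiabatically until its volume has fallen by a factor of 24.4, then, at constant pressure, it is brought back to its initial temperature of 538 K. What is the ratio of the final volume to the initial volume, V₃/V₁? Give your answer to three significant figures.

V₃/V₁ ≈ 0.00482

Adiabatic step: V₂/V₁ = 0.04098; T₂ = T₁·24.4^(0.67) = 4574 K.
Isobaric step: V₃/V₂ = T₃/T₂ = 538/4574.
V₃/V₁ = (V₂/V₁)(V₃/V₂) = 0.04098 × (538/4574) = 0.00482.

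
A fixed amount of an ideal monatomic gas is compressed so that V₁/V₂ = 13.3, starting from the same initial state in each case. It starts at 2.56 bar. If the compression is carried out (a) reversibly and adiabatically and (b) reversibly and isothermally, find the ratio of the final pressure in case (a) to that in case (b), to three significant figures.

For a monatomic ideal gas γ = 5/3.
Isothermal: P_b = P₁(V₁/V₂) = 2.56×13.3.
Adiabatic: P_a = P₁(V₁/V₂)^γ = 2.56×13.3^(5/3).
P_a/P_b = (V₁/V₂)^(γ−1) = 13.3^(2/3) = 5.614.

P_adiabatic / P_isothermal ≈ 5.61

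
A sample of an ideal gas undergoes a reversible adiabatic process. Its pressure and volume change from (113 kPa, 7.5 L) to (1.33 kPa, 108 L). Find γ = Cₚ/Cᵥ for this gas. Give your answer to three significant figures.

γ ≈ 1.67

PV^γ = const ⇒ γ = ln(P₂/P₁) / ln(V₁/V₂).
γ = ln(1.33/113) / ln(7.5/108) = 1.665.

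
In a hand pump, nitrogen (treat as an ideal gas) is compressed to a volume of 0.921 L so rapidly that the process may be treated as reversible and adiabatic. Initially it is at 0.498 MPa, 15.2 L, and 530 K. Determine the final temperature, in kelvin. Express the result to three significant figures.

T₂ ≈ 1630 K

Adiabatic: T₁V₁^(γ−1) = T₂V₂^(γ−1) ⇒ T₂ = T₁ (V₁/V₂)^(γ−1).
γ = 7/5 for a diatomic ideal gas.
T₂ = 530 × (15.2/0.921)^(2/5) = 1627 K.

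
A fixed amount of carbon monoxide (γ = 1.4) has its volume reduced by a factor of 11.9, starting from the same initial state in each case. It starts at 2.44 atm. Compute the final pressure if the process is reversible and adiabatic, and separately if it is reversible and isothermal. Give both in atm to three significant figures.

adiabatic: 78.2 atm; isothermal: 29.0 atm

Isothermal: P₂ = P₁(V₁/V₂) = 2.44×11.9 = 29.04 atm.
Adiabatic: P₂ = P₁(V₁/V₂)^γ = 2.44×11.9^(1.4) = 78.19 atm.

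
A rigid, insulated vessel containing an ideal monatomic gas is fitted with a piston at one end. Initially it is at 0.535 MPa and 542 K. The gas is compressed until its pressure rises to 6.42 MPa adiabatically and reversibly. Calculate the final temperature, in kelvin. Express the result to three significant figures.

T₂ ≈ 1460 K

Adiabatic: T₂/T₁ = (P₂/P₁)^((γ−1)/γ).
For a monatomic ideal gas γ = 5/3, so (γ−1)/γ = 2/5.
T₂ = 542 × (6.42/0.535)^(2/5) = 1464 K.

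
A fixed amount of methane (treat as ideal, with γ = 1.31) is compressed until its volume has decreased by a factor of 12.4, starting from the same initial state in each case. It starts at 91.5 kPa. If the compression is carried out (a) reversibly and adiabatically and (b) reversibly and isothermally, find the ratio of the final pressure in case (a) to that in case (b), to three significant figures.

P_adiabatic / P_isothermal ≈ 2.18

Isothermal: P_b = P₁(V₁/V₂) = 91.5×12.4.
Adiabatic: P_a = P₁(V₁/V₂)^γ = 91.5×12.4^(1.31).
P_a/P_b = (V₁/V₂)^(γ−1) = 12.4^(0.31) = 2.183.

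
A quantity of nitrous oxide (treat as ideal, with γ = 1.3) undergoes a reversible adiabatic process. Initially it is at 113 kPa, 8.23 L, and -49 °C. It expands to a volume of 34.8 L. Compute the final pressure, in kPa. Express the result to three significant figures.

Since PV^γ is constant along a reversible adiabat, P₂ = P₁ (V₁/V₂)^γ.
P₂ = 113 × (8.23/34.8)^(1.3) = 17.34 kPa.

P₂ ≈ 17.3 kPa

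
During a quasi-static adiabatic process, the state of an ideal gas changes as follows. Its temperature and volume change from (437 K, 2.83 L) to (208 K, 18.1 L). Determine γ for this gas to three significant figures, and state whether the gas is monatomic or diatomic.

γ ≈ 1.40; diatomic

TV^(γ−1) = const ⇒ γ − 1 = ln(T₂/T₁) / ln(V₁/V₂).
γ = 1 + ln(208/437) / ln(2.83/18.1) = 1.4.
γ ≈ 1.40 is close to 7/5, so the gas is diatomic.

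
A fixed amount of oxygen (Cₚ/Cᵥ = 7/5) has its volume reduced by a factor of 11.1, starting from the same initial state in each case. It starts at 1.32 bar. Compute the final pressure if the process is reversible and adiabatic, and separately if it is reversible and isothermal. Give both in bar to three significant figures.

adiabatic: 38.4 bar; isothermal: 14.7 bar

Isothermal: P₂ = P₁(V₁/V₂) = 1.32×11.1 = 14.65 bar.
Adiabatic: P₂ = P₁(V₁/V₂)^γ = 1.32×11.1^(7/5) = 38.37 bar.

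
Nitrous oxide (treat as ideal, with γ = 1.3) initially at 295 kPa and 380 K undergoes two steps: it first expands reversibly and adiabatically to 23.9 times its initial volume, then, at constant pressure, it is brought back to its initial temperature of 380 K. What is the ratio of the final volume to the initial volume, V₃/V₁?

V₃/V₁ ≈ 61.9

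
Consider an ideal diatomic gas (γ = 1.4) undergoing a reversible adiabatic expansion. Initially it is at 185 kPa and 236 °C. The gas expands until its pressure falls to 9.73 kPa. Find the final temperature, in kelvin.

Along an adiabat T P^((1−γ)/γ) is constant, so T₂ = T₁ (P₂/P₁)^((γ−1)/γ).
T₁ = 236 °C = 509.1 K.
T₂ = 509.1 × (9.73/185)^(0.286) = 219.5 K.

T₂ ≈ 219 K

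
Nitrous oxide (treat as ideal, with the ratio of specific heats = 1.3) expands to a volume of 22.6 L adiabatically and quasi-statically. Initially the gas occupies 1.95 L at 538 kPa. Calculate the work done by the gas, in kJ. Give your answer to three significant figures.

P₂ = P₁(V₁/V₂)^γ = 538×(1.95/22.6)^(1.3) = 22.26 kPa.
For a reversible adiabat, W_by_gas = (P₁V₁ − P₂V₂)/(γ−1).
W_by = (538000×0.00195 − 22260×0.0226) / (0.3) = 1820 J.

W ≈ 1.82 kJ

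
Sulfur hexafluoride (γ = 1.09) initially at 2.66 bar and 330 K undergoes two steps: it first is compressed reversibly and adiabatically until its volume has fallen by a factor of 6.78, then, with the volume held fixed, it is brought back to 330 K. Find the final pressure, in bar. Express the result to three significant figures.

P₃ ≈ 18.0 bar

Adiabatic step (PV^γ = const): P₂ = 2.66×6.78^(1.09) = 21.43 bar; T₂ = 330×6.78^(0.09) = 392 K.
Isochoric: P₃ = P₂(T₃/T₂) = 21.43 × (330/392) = 18.03 bar.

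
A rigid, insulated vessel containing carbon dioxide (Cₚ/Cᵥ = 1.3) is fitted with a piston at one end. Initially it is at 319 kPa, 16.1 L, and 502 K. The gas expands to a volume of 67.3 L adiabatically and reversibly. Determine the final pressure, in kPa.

Since PV^γ is constant along a reversible adiabat, P₂ = P₁ (V₁/V₂)^γ.
P₂ = 319 × (16.1/67.3)^(1.3) = 49.69 kPa.

P₂ ≈ 49.7 kPa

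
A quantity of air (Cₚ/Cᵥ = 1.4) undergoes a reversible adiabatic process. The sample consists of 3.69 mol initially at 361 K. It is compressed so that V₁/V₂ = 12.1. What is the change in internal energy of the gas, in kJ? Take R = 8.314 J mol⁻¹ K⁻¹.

ΔU ≈ 47.4 kJ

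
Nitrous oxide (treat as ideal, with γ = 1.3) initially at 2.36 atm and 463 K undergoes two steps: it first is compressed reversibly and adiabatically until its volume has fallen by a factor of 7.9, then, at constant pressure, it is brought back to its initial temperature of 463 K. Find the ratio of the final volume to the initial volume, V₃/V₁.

Adiabatic step: V₂/V₁ = 0.1266; T₂ = T₁·7.9^(0.3) = 860.7 K.
Isobaric step: V₃/V₂ = T₃/T₂ = 463/860.7.
V₃/V₁ = (V₂/V₁)(V₃/V₂) = 0.1266 × (463/860.7) = 0.06809.

V₃/V₁ ≈ 0.0681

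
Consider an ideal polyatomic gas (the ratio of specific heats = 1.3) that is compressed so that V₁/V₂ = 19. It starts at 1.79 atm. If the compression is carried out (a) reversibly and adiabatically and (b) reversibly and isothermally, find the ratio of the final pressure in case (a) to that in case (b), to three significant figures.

P_adiabatic / P_isothermal ≈ 2.42

Isothermal: P_b = P₁(V₁/V₂) = 1.79×19.
Adiabatic: P_a = P₁(V₁/V₂)^γ = 1.79×19^(1.3).
P_a/P_b = (V₁/V₂)^(γ−1) = 19^(0.3) = 2.419.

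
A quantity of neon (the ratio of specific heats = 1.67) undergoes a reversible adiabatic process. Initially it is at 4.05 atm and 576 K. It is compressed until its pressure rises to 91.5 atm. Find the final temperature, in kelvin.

Adiabatic: T₂/T₁ = (P₂/P₁)^((γ−1)/γ).
T₂ = 576 × (91.5/4.05)^(0.401) = 2012 K.

T₂ ≈ 2010 K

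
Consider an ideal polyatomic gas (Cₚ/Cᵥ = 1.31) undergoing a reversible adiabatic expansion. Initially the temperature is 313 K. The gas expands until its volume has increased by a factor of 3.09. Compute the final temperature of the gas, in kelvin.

For a reversible adiabat TV^(γ−1) is constant, so T₂ = T₁ (V₁/V₂)^(γ−1).
T₂ = 313 × (1/3.09)^(0.31) = 220.6 K.

T₂ ≈ 221 K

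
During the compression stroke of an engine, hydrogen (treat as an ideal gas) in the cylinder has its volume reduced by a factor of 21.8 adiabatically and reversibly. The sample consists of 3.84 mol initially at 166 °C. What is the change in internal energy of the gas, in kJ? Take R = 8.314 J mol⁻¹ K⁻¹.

Adiabatic: T₁V₁^(γ−1) = T₂V₂^(γ−1) ⇒ T₂ = T₁ (V₁/V₂)^(γ−1).
γ = 7/5 for a diatomic ideal gas, so γ−1 = 2/5.
T₁ = 166 °C = 439.1 K.
T₂ = 439.1 × 21.8^(2/5) = 1507 K.
Q = 0, so ΔU = W_on_gas = nCᵥΔT with Cᵥ = R/(γ−1) = 20.79 J/(mol·K).
ΔU = 3.84 × 20.79 × (1507 − 439.1) = 85200 J.

ΔU ≈ 85.2 kJ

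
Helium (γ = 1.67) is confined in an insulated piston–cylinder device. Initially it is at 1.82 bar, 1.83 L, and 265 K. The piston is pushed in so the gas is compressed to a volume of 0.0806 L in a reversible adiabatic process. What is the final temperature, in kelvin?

Adiabatic: T₁V₁^(γ−1) = T₂V₂^(γ−1) ⇒ T₂ = T₁ (V₁/V₂)^(γ−1).
T₂ = 265 × (1.83/0.0806)^(0.67) = 2147 K.

T₂ ≈ 2150 K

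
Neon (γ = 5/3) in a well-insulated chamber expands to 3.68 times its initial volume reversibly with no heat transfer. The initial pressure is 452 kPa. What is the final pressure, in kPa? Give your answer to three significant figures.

Adiabatic: P₁V₁^γ = P₂V₂^γ ⇒ P₂ = P₁ (V₁/V₂)^γ.
P₂ = 452 × (1/3.68)^(5/3) = 51.53 kPa.

P₂ ≈ 51.5 kPa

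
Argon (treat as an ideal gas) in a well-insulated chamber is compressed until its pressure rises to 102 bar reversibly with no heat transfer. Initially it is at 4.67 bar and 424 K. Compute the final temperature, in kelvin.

Adiabatic: T₂/T₁ = (P₂/P₁)^((γ−1)/γ).
For a monatomic ideal gas γ = 5/3, so (γ−1)/γ = 2/5.
T₂ = 424 × (102/4.67)^(2/5) = 1456 K.

T₂ ≈ 1460 K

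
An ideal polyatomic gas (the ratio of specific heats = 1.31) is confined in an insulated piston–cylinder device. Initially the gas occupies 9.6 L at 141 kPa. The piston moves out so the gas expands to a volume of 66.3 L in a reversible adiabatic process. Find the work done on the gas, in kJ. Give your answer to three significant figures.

P₂ = P₁(V₁/V₂)^γ = 141×(9.6/66.3)^(1.31) = 11.22 kPa.
For a reversible adiabat, W_by_gas = (P₁V₁ − P₂V₂)/(γ−1).
W_by = (141000×0.0096 − 11220×0.0663) / (0.31) = 1968 J.
W_on_gas = −W_by = -1968 J.

W ≈ -1.97 kJ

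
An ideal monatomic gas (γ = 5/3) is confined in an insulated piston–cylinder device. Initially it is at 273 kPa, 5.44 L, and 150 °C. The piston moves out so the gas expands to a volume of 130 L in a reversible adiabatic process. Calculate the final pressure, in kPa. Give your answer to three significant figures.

Adiabatic: P₁V₁^γ = P₂V₂^γ ⇒ P₂ = P₁ (V₁/V₂)^γ.
P₂ = 273 × (5.44/130)^(5/3) = 1.377 kPa.

P₂ ≈ 1.38 kPa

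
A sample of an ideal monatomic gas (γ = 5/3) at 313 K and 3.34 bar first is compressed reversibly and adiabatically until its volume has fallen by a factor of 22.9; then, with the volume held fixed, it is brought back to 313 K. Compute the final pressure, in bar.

Adiabatic step (PV^γ = const): P₂ = 3.34×22.9^(5/3) = 616.8 bar; T₂ = 313×22.9^(2/3) = 2524 K.
Isochoric: P₃ = P₂(T₃/T₂) = 616.8 × (313/2524) = 76.49 bar.

P₃ ≈ 76.5 bar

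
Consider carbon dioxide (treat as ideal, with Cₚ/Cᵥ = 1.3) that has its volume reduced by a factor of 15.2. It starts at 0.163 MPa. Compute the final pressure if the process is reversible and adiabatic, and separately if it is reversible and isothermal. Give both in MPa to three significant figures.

adiabatic: 5.61 MPa; isothermal: 2.48 MPa

Isothermal: P₂ = P₁(V₁/V₂) = 0.163×15.2 = 2.478 MPa.
Adiabatic: P₂ = P₁(V₁/V₂)^γ = 0.163×15.2^(1.3) = 5.605 MPa.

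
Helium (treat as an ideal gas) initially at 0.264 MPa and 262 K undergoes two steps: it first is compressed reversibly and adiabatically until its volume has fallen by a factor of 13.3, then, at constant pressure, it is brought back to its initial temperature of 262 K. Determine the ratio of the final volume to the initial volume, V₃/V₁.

V₃/V₁ ≈ 0.0134

For a monatomic ideal gas γ = 5/3.
Adiabatic step: V₂/V₁ = 0.07519; T₂ = T₁·13.3^(2/3) = 1471 K.
Isobaric step: V₃/V₂ = T₃/T₂ = 262/1471.
V₃/V₁ = (V₂/V₁)(V₃/V₂) = 0.07519 × (262/1471) = 0.01339.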